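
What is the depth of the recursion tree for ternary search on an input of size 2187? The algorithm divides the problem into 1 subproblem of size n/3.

For divide and conquer with division factor 3:

Problem sizes at each level:
Level 0: 2187
Level 1: 729
Level 2: 243
Level 3: 81
Level 4: 27
Level 5: 9
Level 6: 3
Level 7: 1

The root is level 0 and the size-1 base case is level 7 (the tree spans levels 0 through 7, i.e. 8 levels counting the root), so the depth is the number of divisions: log_3(2187) = 7

The recursion tree depth is log_3(2187) = 7. At each level, the problem size is divided by 3, so it takes 7 divisions to reduce to a base case of size 1. The algorithm makes 1 recursive call at each level.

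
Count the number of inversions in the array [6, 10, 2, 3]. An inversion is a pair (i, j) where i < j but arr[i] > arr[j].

Finding inversions in [6, 10, 2, 3]:

(0, 2): arr[0]=6 > arr[2]=2
(0, 3): arr[0]=6 > arr[3]=3
(1, 2): arr[1]=10 > arr[2]=2
(1, 3): arr[1]=10 > arr[3]=3

Total inversions: 4

The array has 4 inversion(s): (0,2), (0,3), (1,2), (1,3). Each pair (i,j) satisfies i < j and arr[i] > arr[j].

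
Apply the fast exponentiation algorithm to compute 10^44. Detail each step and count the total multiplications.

Computing 10^44 by squaring (build up from 10^1; each line after the first costs one multiplication):

10^1 = 10
10^2 = (10^1)^2 = 10^2 = 100
10^4 = (10^2)^2 = 100^2 = 10000
10^5 = 10 * 10^4 = 10 * 10000 = 100000
10^10 = (10^5)^2 = 100000^2 = 10000000000
10^11 = 10 * 10^10 = 10 * 10000000000 = 100000000000
10^22 = (10^11)^2 = 100000000000^2 = 10000000000000000000000
10^44 = (10^22)^2 = 10000000000000000000000^2 = 100000000000000000000000000000000000000000000

Result: 100000000000000000000000000000000000000000000
Multiplications needed: 7 (7 lines after 10^1)

10^44 = 100000000000000000000000000000000000000000000. Using exponentiation by squaring, this requires 7 multiplications. The key idea: if the exponent is even, square the half-power; if odd, multiply by the base once.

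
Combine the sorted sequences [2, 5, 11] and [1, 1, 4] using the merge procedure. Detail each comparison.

Merging process:

Compare 2 vs 1: take 1 from right. Merged: [1]
Compare 2 vs 1: take 1 from right. Merged: [1, 1]
Compare 2 vs 4: take 2 from left. Merged: [1, 1, 2]
Compare 5 vs 4: take 4 from right. Merged: [1, 1, 2, 4]
Append remaining from left: [5, 11]. Merged: [1, 1, 2, 4, 5, 11]

Final merged array: [1, 1, 2, 4, 5, 11]
Total comparisons: 4

The merged array is [1, 1, 2, 4, 5, 11], requiring 4 comparisons. The merge step runs in O(n) time where n is the total number of elements.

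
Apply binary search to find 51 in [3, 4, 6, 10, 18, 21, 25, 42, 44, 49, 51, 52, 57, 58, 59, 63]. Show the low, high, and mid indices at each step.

Binary search for 51 in [3, 4, 6, 10, 18, 21, 25, 42, 44, 49, 51, 52, 57, 58, 59, 63]:

lo=0, hi=15, mid=7, arr[mid]=42 -> 42 < 51, search right half
lo=8, hi=15, mid=11, arr[mid]=52 -> 52 > 51, search left half
lo=8, hi=10, mid=9, arr[mid]=49 -> 49 < 51, search right half
lo=10, hi=10, mid=10, arr[mid]=51 -> Found target at index 10!

Binary search finds 51 at index 10 after 4 comparisons. The search repeatedly halves the search space by comparing with the middle element.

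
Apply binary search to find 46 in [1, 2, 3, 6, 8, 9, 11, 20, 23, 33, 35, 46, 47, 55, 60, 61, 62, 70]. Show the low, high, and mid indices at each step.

Binary search for 46 in [1, 2, 3, 6, 8, 9, 11, 20, 23, 33, 35, 46, 47, 55, 60, 61, 62, 70]:

lo=0, hi=17, mid=8, arr[mid]=23 -> 23 < 46, search right half
lo=9, hi=17, mid=13, arr[mid]=55 -> 55 > 46, search left half
lo=9, hi=12, mid=10, arr[mid]=35 -> 35 < 46, search right half
lo=11, hi=12, mid=11, arr[mid]=46 -> Found target at index 11!

Binary search finds 46 at index 11 after 4 comparisons. The search repeatedly halves the search space by comparing with the middle element.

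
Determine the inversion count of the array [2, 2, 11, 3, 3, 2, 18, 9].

Finding inversions in [2, 2, 11, 3, 3, 2, 18, 9]:

(2, 3): arr[2]=11 > arr[3]=3
(2, 4): arr[2]=11 > arr[4]=3
(2, 5): arr[2]=11 > arr[5]=2
(2, 7): arr[2]=11 > arr[7]=9
(3, 5): arr[3]=3 > arr[5]=2
(4, 5): arr[4]=3 > arr[5]=2
(6, 7): arr[6]=18 > arr[7]=9

Total inversions: 7

The array has 7 inversion(s): (2,3), (2,4), (2,5), (2,7), (3,5), (4,5), (6,7). Each pair (i,j) satisfies i < j and arr[i] > arr[j].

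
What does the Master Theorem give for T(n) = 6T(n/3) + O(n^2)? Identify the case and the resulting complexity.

Master Theorem for T(n) = 6T(n/3) + O(n^2):

a = 6, b = 3, c = 2
log_b(a) = log_3(6) = 1.6309

Case 3: c = 2 > log_3(6) = 1.6309
T(n) = O(n^2) = O(n^2)

For T(n) = 6T(n/3) + O(n^2): log_3(6) = 1.6309. This is Case 3 of the Master Theorem (c > log_b(a), work dominated by root), giving O(n^2).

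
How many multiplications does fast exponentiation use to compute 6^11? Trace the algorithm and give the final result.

Computing 6^11 by squaring (build up from 6^1; each line after the first costs one multiplication):

6^1 = 6
6^2 = (6^1)^2 = 6^2 = 36
6^4 = (6^2)^2 = 36^2 = 1296
6^5 = 6 * 6^4 = 6 * 1296 = 7776
6^10 = (6^5)^2 = 7776^2 = 60466176
6^11 = 6 * 6^10 = 6 * 60466176 = 362797056

Result: 362797056
Multiplications needed: 5 (5 lines after 6^1)

6^11 = 362797056. Using exponentiation by squaring, this requires 5 multiplications. The key idea: if the exponent is even, square the half-power; if odd, multiply by the base once.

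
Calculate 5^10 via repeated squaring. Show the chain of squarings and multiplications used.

Computing 5^10 by squaring (build up from 5^1; each line after the first costs one multiplication):

5^1 = 5
5^2 = (5^1)^2 = 5^2 = 25
5^4 = (5^2)^2 = 25^2 = 625
5^5 = 5 * 5^4 = 5 * 625 = 3125
5^10 = (5^5)^2 = 3125^2 = 9765625

Result: 9765625
Multiplications needed: 4 (4 lines after 5^1)

5^10 = 9765625. Using exponentiation by squaring, this requires 4 multiplications. The key idea: if the exponent is even, square the half-power; if odd, multiply by the base once.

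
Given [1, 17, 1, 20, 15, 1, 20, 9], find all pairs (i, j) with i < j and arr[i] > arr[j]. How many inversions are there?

Finding inversions in [1, 17, 1, 20, 15, 1, 20, 9]:

(1, 2): arr[1]=17 > arr[2]=1
(1, 4): arr[1]=17 > arr[4]=15
(1, 5): arr[1]=17 > arr[5]=1
(1, 7): arr[1]=17 > arr[7]=9
(3, 4): arr[3]=20 > arr[4]=15
(3, 5): arr[3]=20 > arr[5]=1
(3, 7): arr[3]=20 > arr[7]=9
(4, 5): arr[4]=15 > arr[5]=1
(4, 7): arr[4]=15 > arr[7]=9
(6, 7): arr[6]=20 > arr[7]=9

Total inversions: 10

The array has 10 inversion(s): (1,2), (1,4), (1,5), (1,7), (3,4), (3,5), (3,7), (4,5), (4,7), (6,7). Each pair (i,j) satisfies i < j and arr[i] > arr[j].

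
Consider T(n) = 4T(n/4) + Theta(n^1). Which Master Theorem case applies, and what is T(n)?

Master Theorem for T(n) = 4T(n/4) + O(n^1):

a = 4, b = 4, c = 1
log_b(a) = log_4(4) = 1.0000

Case 2: c = 1 = log_4(4) = 1.0000
T(n) = O(n^1 log n) = O(n log n)

For T(n) = 4T(n/4) + O(n^1): log_4(4) = 1.0000. This is Case 2 of the Master Theorem (c = log_b(a), equal work at all levels), giving O(n log n).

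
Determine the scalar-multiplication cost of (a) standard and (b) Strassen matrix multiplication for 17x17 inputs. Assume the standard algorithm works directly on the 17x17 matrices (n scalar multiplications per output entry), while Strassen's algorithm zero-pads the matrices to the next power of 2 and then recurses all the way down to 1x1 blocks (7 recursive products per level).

Matrix multiplication for 17x17 matrices:

Strassen's algorithm requires power-of-2 dimensions. Pad 17x17 to 32x32 (next power of 2).

Standard algorithm: 17^3 = 4913 multiplications
Strassen's algorithm: 7^(log2(32)) = 7^5 = 16807 multiplications
Difference: 4913 - 16807 = -11894 (Strassen uses MORE here due to padding overhead — for small or just-over-power-of-2 n, padding can outweigh the per-level savings)

Standard: 4913 multiplications (17^3). Strassen: 16807 multiplications (7^5, after padding to 32x32). Strassen reduces 8 recursive multiplications to 7 at each level.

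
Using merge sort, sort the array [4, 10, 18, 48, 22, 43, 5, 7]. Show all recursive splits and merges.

Merge sort trace:

Split: [4, 10, 18, 48, 22, 43, 5, 7] -> [4, 10, 18, 48] and [22, 43, 5, 7]
  Split: [4, 10, 18, 48] -> [4, 10] and [18, 48]
    Split: [4, 10] -> [4] and [10]
    Merge: [4] + [10] -> [4, 10]
    Split: [18, 48] -> [18] and [48]
    Merge: [18] + [48] -> [18, 48]
  Merge: [4, 10] + [18, 48] -> [4, 10, 18, 48]
  Split: [22, 43, 5, 7] -> [22, 43] and [5, 7]
    Split: [22, 43] -> [22] and [43]
    Merge: [22] + [43] -> [22, 43]
    Split: [5, 7] -> [5] and [7]
    Merge: [5] + [7] -> [5, 7]
  Merge: [22, 43] + [5, 7] -> [5, 7, 22, 43]
Merge: [4, 10, 18, 48] + [5, 7, 22, 43] -> [4, 5, 7, 10, 18, 22, 43, 48]

Final sorted array: [4, 5, 7, 10, 18, 22, 43, 48]

The merge sort proceeds by recursively splitting the array and merging sorted halves.
After all merges, the sorted array is [4, 5, 7, 10, 18, 22, 43, 48].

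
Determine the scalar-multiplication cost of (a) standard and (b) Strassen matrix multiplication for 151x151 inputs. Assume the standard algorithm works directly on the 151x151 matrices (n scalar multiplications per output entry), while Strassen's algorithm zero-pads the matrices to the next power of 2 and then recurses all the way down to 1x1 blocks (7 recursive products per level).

Matrix multiplication for 151x151 matrices:

Strassen's algorithm requires power-of-2 dimensions. Pad 151x151 to 256x256 (next power of 2).

Standard algorithm: 151^3 = 3442951 multiplications
Strassen's algorithm: 7^(log2(256)) = 7^8 = 5764801 multiplications
Difference: 3442951 - 5764801 = -2321850 (Strassen uses MORE here due to padding overhead — for small or just-over-power-of-2 n, padding can outweigh the per-level savings)

Standard: 3442951 multiplications (151^3). Strassen: 5764801 multiplications (7^8, after padding to 256x256). Strassen reduces 8 recursive multiplications to 7 at each level.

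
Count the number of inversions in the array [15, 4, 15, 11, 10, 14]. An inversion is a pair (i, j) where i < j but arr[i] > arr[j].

Finding inversions in [15, 4, 15, 11, 10, 14]:

(0, 1): arr[0]=15 > arr[1]=4
(0, 3): arr[0]=15 > arr[3]=11
(0, 4): arr[0]=15 > arr[4]=10
(0, 5): arr[0]=15 > arr[5]=14
(2, 3): arr[2]=15 > arr[3]=11
(2, 4): arr[2]=15 > arr[4]=10
(2, 5): arr[2]=15 > arr[5]=14
(3, 4): arr[3]=11 > arr[4]=10

Total inversions: 8

The array has 8 inversion(s): (0,1), (0,3), (0,4), (0,5), (2,3), (2,4), (2,5), (3,4). Each pair (i,j) satisfies i < j and arr[i] > arr[j].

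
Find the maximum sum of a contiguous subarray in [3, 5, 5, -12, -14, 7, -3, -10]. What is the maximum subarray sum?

Using Kadane's algorithm on [3, 5, 5, -12, -14, 7, -3, -10]:

Scanning through the array:
Position 1 (value 5): max_ending_here = 8, max_so_far = 8
Position 2 (value 5): max_ending_here = 13, max_so_far = 13
Position 3 (value -12): max_ending_here = 1, max_so_far = 13
Position 4 (value -14): max_ending_here = -13, max_so_far = 13
Position 5 (value 7): max_ending_here = 7, max_so_far = 13
Position 6 (value -3): max_ending_here = 4, max_so_far = 13
Position 7 (value -10): max_ending_here = -6, max_so_far = 13

Maximum subarray: [3, 5, 5]
Maximum sum: 13

The maximum subarray is [3, 5, 5] with sum 13. This subarray runs from index 0 to index 2.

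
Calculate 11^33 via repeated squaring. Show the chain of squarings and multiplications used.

Computing 11^33 by squaring (build up from 11^1; each line after the first costs one multiplication):

11^1 = 11
11^2 = (11^1)^2 = 11^2 = 121
11^4 = (11^2)^2 = 121^2 = 14641
11^8 = (11^4)^2 = 14641^2 = 214358881
11^16 = (11^8)^2 = 214358881^2 = 45949729863572161
11^32 = (11^16)^2 = 45949729863572161^2 = 2111377674535255285545615254209921
11^33 = 11 * 11^32 = 11 * 2111377674535255285545615254209921 = 23225154419887808141001767796309131

Result: 23225154419887808141001767796309131
Multiplications needed: 6 (6 lines after 11^1)

11^33 = 23225154419887808141001767796309131. Using exponentiation by squaring, this requires 6 multiplications. The key idea: if the exponent is even, square the half-power; if odd, multiply by the base once.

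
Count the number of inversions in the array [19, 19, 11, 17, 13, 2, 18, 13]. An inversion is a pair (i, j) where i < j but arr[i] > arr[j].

Finding inversions in [19, 19, 11, 17, 13, 2, 18, 13]:

(0, 2): arr[0]=19 > arr[2]=11
(0, 3): arr[0]=19 > arr[3]=17
(0, 4): arr[0]=19 > arr[4]=13
(0, 5): arr[0]=19 > arr[5]=2
(0, 6): arr[0]=19 > arr[6]=18
(0, 7): arr[0]=19 > arr[7]=13
(1, 2): arr[1]=19 > arr[2]=11
(1, 3): arr[1]=19 > arr[3]=17
(1, 4): arr[1]=19 > arr[4]=13
(1, 5): arr[1]=19 > arr[5]=2
(1, 6): arr[1]=19 > arr[6]=18
(1, 7): arr[1]=19 > arr[7]=13
(2, 5): arr[2]=11 > arr[5]=2
(3, 4): arr[3]=17 > arr[4]=13
(3, 5): arr[3]=17 > arr[5]=2
(3, 7): arr[3]=17 > arr[7]=13
(4, 5): arr[4]=13 > arr[5]=2
(6, 7): arr[6]=18 > arr[7]=13

Total inversions: 18

The array has 18 inversion(s): (0,2), (0,3), (0,4), (0,5), (0,6), (0,7), (1,2), (1,3), (1,4), (1,5), (1,6), (1,7), (2,5), (3,4), (3,5), (3,7), (4,5), (6,7). Each pair (i,j) satisfies i < j and arr[i] > arr[j].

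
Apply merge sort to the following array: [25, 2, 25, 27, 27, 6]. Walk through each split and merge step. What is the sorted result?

Merge sort trace:

Split: [25, 2, 25, 27, 27, 6] -> [25, 2, 25] and [27, 27, 6]
  Split: [25, 2, 25] -> [25] and [2, 25]
    Split: [2, 25] -> [2] and [25]
    Merge: [2] + [25] -> [2, 25]
  Merge: [25] + [2, 25] -> [2, 25, 25]
  Split: [27, 27, 6] -> [27] and [27, 6]
    Split: [27, 6] -> [27] and [6]
    Merge: [27] + [6] -> [6, 27]
  Merge: [27] + [6, 27] -> [6, 27, 27]
Merge: [2, 25, 25] + [6, 27, 27] -> [2, 6, 25, 25, 27, 27]

Final sorted array: [2, 6, 25, 25, 27, 27]

The merge sort proceeds by recursively splitting the array and merging sorted halves.
After all merges, the sorted array is [2, 6, 25, 25, 27, 27].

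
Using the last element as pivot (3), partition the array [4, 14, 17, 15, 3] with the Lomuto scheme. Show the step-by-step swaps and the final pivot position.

Lomuto partition with pivot = 3:

Initial array: [4, 14, 17, 15, 3]

arr[0]=4 > 3: no swap
arr[1]=14 > 3: no swap
arr[2]=17 > 3: no swap
arr[3]=15 > 3: no swap

Place pivot at position 0: [3, 14, 17, 15, 4]
Pivot position: 0

After partitioning with pivot 3, the array becomes [3, 14, 17, 15, 4]. The pivot is placed at index 0. All elements to the left of the pivot are <= 3, and all elements to the right are > 3.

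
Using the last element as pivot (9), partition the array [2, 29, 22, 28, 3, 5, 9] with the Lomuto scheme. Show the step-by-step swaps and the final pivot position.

Lomuto partition with pivot = 9:

Initial array: [2, 29, 22, 28, 3, 5, 9]

arr[0]=2 <= 9: swap with position 0, array becomes [2, 29, 22, 28, 3, 5, 9]
arr[1]=29 > 9: no swap
arr[2]=22 > 9: no swap
arr[3]=28 > 9: no swap
arr[4]=3 <= 9: swap with position 1, array becomes [2, 3, 22, 28, 29, 5, 9]
arr[5]=5 <= 9: swap with position 2, array becomes [2, 3, 5, 28, 29, 22, 9]

Place pivot at position 3: [2, 3, 5, 9, 29, 22, 28]
Pivot position: 3

After partitioning with pivot 9, the array becomes [2, 3, 5, 9, 29, 22, 28]. The pivot is placed at index 3. All elements to the left of the pivot are <= 9, and all elements to the right are > 9.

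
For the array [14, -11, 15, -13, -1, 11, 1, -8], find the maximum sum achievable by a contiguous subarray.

Using Kadane's algorithm on [14, -11, 15, -13, -1, 11, 1, -8]:

Scanning through the array:
Position 1 (value -11): max_ending_here = 3, max_so_far = 14
Position 2 (value 15): max_ending_here = 18, max_so_far = 18
Position 3 (value -13): max_ending_here = 5, max_so_far = 18
Position 4 (value -1): max_ending_here = 4, max_so_far = 18
Position 5 (value 11): max_ending_here = 15, max_so_far = 18
Position 6 (value 1): max_ending_here = 16, max_so_far = 18
Position 7 (value -8): max_ending_here = 8, max_so_far = 18

Maximum subarray: [14, -11, 15]
Maximum sum: 18

The maximum subarray is [14, -11, 15] with sum 18. This subarray runs from index 0 to index 2.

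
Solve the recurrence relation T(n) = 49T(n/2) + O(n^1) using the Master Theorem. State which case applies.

Master Theorem for T(n) = 49T(n/2) + O(n^1):

a = 49, b = 2, c = 1
log_b(a) = log_2(49) = 5.6147

Case 1: c = 1 < log_2(49) = 5.6147
T(n) = O(n^(log_2 49))

For T(n) = 49T(n/2) + O(n^1): log_2(49) = 5.6147. This is Case 1 of the Master Theorem (c < log_b(a), work dominated by leaves), giving O(n^(log_2 49)).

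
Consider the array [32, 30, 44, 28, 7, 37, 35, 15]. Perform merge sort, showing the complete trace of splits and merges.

Merge sort trace:

Split: [32, 30, 44, 28, 7, 37, 35, 15] -> [32, 30, 44, 28] and [7, 37, 35, 15]
  Split: [32, 30, 44, 28] -> [32, 30] and [44, 28]
    Split: [32, 30] -> [32] and [30]
    Merge: [32] + [30] -> [30, 32]
    Split: [44, 28] -> [44] and [28]
    Merge: [44] + [28] -> [28, 44]
  Merge: [30, 32] + [28, 44] -> [28, 30, 32, 44]
  Split: [7, 37, 35, 15] -> [7, 37] and [35, 15]
    Split: [7, 37] -> [7] and [37]
    Merge: [7] + [37] -> [7, 37]
    Split: [35, 15] -> [35] and [15]
    Merge: [35] + [15] -> [15, 35]
  Merge: [7, 37] + [15, 35] -> [7, 15, 35, 37]
Merge: [28, 30, 32, 44] + [7, 15, 35, 37] -> [7, 15, 28, 30, 32, 35, 37, 44]

Final sorted array: [7, 15, 28, 30, 32, 35, 37, 44]

The merge sort proceeds by recursively splitting the array and merging sorted halves.
After all merges, the sorted array is [7, 15, 28, 30, 32, 35, 37, 44].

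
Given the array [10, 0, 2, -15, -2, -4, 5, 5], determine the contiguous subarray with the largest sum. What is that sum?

Using Kadane's algorithm on [10, 0, 2, -15, -2, -4, 5, 5]:

Scanning through the array:
Position 1 (value 0): max_ending_here = 10, max_so_far = 10
Position 2 (value 2): max_ending_here = 12, max_so_far = 12
Position 3 (value -15): max_ending_here = -3, max_so_far = 12
Position 4 (value -2): max_ending_here = -2, max_so_far = 12
Position 5 (value -4): max_ending_here = -4, max_so_far = 12
Position 6 (value 5): max_ending_here = 5, max_so_far = 12
Position 7 (value 5): max_ending_here = 10, max_so_far = 12

Maximum subarray: [10, 0, 2]
Maximum sum: 12

The maximum subarray is [10, 0, 2] with sum 12. This subarray runs from index 0 to index 2.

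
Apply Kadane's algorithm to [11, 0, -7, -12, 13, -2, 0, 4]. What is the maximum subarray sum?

Using Kadane's algorithm on [11, 0, -7, -12, 13, -2, 0, 4]:

Scanning through the array:
Position 1 (value 0): max_ending_here = 11, max_so_far = 11
Position 2 (value -7): max_ending_here = 4, max_so_far = 11
Position 3 (value -12): max_ending_here = -8, max_so_far = 11
Position 4 (value 13): max_ending_here = 13, max_so_far = 13
Position 5 (value -2): max_ending_here = 11, max_so_far = 13
Position 6 (value 0): max_ending_here = 11, max_so_far = 13
Position 7 (value 4): max_ending_here = 15, max_so_far = 15

Maximum subarray: [13, -2, 0, 4]
Maximum sum: 15

The maximum subarray is [13, -2, 0, 4] with sum 15. This subarray runs from index 4 to index 7.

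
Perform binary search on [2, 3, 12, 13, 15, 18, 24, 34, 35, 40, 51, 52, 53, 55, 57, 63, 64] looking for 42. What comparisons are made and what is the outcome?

Binary search for 42 in [2, 3, 12, 13, 15, 18, 24, 34, 35, 40, 51, 52, 53, 55, 57, 63, 64]:

lo=0, hi=16, mid=8, arr[mid]=35 -> 35 < 42, search right half
lo=9, hi=16, mid=12, arr[mid]=53 -> 53 > 42, search left half
lo=9, hi=11, mid=10, arr[mid]=51 -> 51 > 42, search left half
lo=9, hi=9, mid=9, arr[mid]=40 -> 40 < 42, search right half
lo=10 > hi=9, target 42 not found

Binary search determines that 42 is not in the array after 4 comparisons. The search space was exhausted without finding the target.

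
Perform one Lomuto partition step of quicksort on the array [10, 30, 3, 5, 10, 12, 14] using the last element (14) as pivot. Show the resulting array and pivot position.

Lomuto partition with pivot = 14:

Initial array: [10, 30, 3, 5, 10, 12, 14]

arr[0]=10 <= 14: swap with position 0, array becomes [10, 30, 3, 5, 10, 12, 14]
arr[1]=30 > 14: no swap
arr[2]=3 <= 14: swap with position 1, array becomes [10, 3, 30, 5, 10, 12, 14]
arr[3]=5 <= 14: swap with position 2, array becomes [10, 3, 5, 30, 10, 12, 14]
arr[4]=10 <= 14: swap with position 3, array becomes [10, 3, 5, 10, 30, 12, 14]
arr[5]=12 <= 14: swap with position 4, array becomes [10, 3, 5, 10, 12, 30, 14]

Place pivot at position 5: [10, 3, 5, 10, 12, 14, 30]
Pivot position: 5

After partitioning with pivot 14, the array becomes [10, 3, 5, 10, 12, 14, 30]. The pivot is placed at index 5. All elements to the left of the pivot are <= 14, and all elements to the right are > 14.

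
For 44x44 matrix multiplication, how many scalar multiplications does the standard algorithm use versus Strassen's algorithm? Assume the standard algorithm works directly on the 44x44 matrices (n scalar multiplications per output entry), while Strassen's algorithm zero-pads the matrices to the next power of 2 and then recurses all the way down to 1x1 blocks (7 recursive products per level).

Matrix multiplication for 44x44 matrices:

Strassen's algorithm requires power-of-2 dimensions. Pad 44x44 to 64x64 (next power of 2).

Standard algorithm: 44^3 = 85184 multiplications
Strassen's algorithm: 7^(log2(64)) = 7^6 = 117649 multiplications
Difference: 85184 - 117649 = -32465 (Strassen uses MORE here due to padding overhead — for small or just-over-power-of-2 n, padding can outweigh the per-level savings)

Standard: 85184 multiplications (44^3). Strassen: 117649 multiplications (7^6, after padding to 64x64). Strassen reduces 8 recursive multiplications to 7 at each level.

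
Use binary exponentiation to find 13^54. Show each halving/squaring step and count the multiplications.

Computing 13^54 by squaring (build up from 13^1; each line after the first costs one multiplication):

13^1 = 13
13^2 = (13^1)^2 = 13^2 = 169
13^3 = 13 * 13^2 = 13 * 169 = 2197
13^6 = (13^3)^2 = 2197^2 = 4826809
13^12 = (13^6)^2 = 4826809^2 = 23298085122481
13^13 = 13 * 13^12 = 13 * 23298085122481 = 302875106592253
13^26 = (13^13)^2 = 302875106592253^2 = 91733330193268616658399616009
13^27 = 13 * 13^26 = 13 * 91733330193268616658399616009 = 1192533292512492016559195008117
13^54 = (13^27)^2 = 1192533292512492016559195008117^2 = 1422135653750684847524758738836375672734734444846971695885689

Result: 1422135653750684847524758738836375672734734444846971695885689
Multiplications needed: 8 (8 lines after 13^1)

13^54 = 1422135653750684847524758738836375672734734444846971695885689. Using exponentiation by squaring, this requires 8 multiplications. The key idea: if the exponent is even, square the half-power; if odd, multiply by the base once.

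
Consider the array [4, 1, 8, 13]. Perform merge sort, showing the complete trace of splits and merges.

Merge sort trace:

Split: [4, 1, 8, 13] -> [4, 1] and [8, 13]
  Split: [4, 1] -> [4] and [1]
  Merge: [4] + [1] -> [1, 4]
  Split: [8, 13] -> [8] and [13]
  Merge: [8] + [13] -> [8, 13]
Merge: [1, 4] + [8, 13] -> [1, 4, 8, 13]

Final sorted array: [1, 4, 8, 13]

The merge sort proceeds by recursively splitting the array and merging sorted halves.
After all merges, the sorted array is [1, 4, 8, 13].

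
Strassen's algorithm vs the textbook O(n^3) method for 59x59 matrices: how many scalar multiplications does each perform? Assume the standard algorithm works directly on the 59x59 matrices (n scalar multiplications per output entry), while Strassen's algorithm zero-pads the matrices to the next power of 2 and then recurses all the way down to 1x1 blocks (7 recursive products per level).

Matrix multiplication for 59x59 matrices:

Strassen's algorithm requires power-of-2 dimensions. Pad 59x59 to 64x64 (next power of 2).

Standard algorithm: 59^3 = 205379 multiplications
Strassen's algorithm: 7^(log2(64)) = 7^6 = 117649 multiplications
Savings: 205379 - 117649 = 87730 multiplications

Standard: 205379 multiplications (59^3). Strassen: 117649 multiplications (7^6, after padding to 64x64). Strassen reduces 8 recursive multiplications to 7 at each level.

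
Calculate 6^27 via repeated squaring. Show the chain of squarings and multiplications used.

Computing 6^27 by squaring (build up from 6^1; each line after the first costs one multiplication):

6^1 = 6
6^2 = (6^1)^2 = 6^2 = 36
6^3 = 6 * 6^2 = 6 * 36 = 216
6^6 = (6^3)^2 = 216^2 = 46656
6^12 = (6^6)^2 = 46656^2 = 2176782336
6^13 = 6 * 6^12 = 6 * 2176782336 = 13060694016
6^26 = (6^13)^2 = 13060694016^2 = 170581728179578208256
6^27 = 6 * 6^26 = 6 * 170581728179578208256 = 1023490369077469249536

Result: 1023490369077469249536
Multiplications needed: 7 (7 lines after 6^1)

6^27 = 1023490369077469249536. Using exponentiation by squaring, this requires 7 multiplications. The key idea: if the exponent is even, square the half-power; if odd, multiply by the base once.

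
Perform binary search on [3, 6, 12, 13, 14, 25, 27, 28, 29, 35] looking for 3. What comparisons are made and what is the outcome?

Binary search for 3 in [3, 6, 12, 13, 14, 25, 27, 28, 29, 35]:

lo=0, hi=9, mid=4, arr[mid]=14 -> 14 > 3, search left half
lo=0, hi=3, mid=1, arr[mid]=6 -> 6 > 3, search left half
lo=0, hi=0, mid=0, arr[mid]=3 -> Found target at index 0!

Binary search finds 3 at index 0 after 3 comparisons. The search repeatedly halves the search space by comparing with the middle element.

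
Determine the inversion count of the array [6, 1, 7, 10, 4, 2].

Finding inversions in [6, 1, 7, 10, 4, 2]:

(0, 1): arr[0]=6 > arr[1]=1
(0, 4): arr[0]=6 > arr[4]=4
(0, 5): arr[0]=6 > arr[5]=2
(2, 4): arr[2]=7 > arr[4]=4
(2, 5): arr[2]=7 > arr[5]=2
(3, 4): arr[3]=10 > arr[4]=4
(3, 5): arr[3]=10 > arr[5]=2
(4, 5): arr[4]=4 > arr[5]=2

Total inversions: 8

The array has 8 inversion(s): (0,1), (0,4), (0,5), (2,4), (2,5), (3,4), (3,5), (4,5). Each pair (i,j) satisfies i < j and arr[i] > arr[j].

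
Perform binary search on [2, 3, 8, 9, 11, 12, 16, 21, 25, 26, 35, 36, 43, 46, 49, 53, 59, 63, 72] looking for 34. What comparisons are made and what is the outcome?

Binary search for 34 in [2, 3, 8, 9, 11, 12, 16, 21, 25, 26, 35, 36, 43, 46, 49, 53, 59, 63, 72]:

lo=0, hi=18, mid=9, arr[mid]=26 -> 26 < 34, search right half
lo=10, hi=18, mid=14, arr[mid]=49 -> 49 > 34, search left half
lo=10, hi=13, mid=11, arr[mid]=36 -> 36 > 34, search left half
lo=10, hi=10, mid=10, arr[mid]=35 -> 35 > 34, search left half
lo=10 > hi=9, target 34 not found

Binary search determines that 34 is not in the array after 4 comparisons. The search space was exhausted without finding the target.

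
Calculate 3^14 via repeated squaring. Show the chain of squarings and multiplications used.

Computing 3^14 by squaring (build up from 3^1; each line after the first costs one multiplication):

3^1 = 3
3^2 = (3^1)^2 = 3^2 = 9
3^3 = 3 * 3^2 = 3 * 9 = 27
3^6 = (3^3)^2 = 27^2 = 729
3^7 = 3 * 3^6 = 3 * 729 = 2187
3^14 = (3^7)^2 = 2187^2 = 4782969

Result: 4782969
Multiplications needed: 5 (5 lines after 3^1)

3^14 = 4782969. Using exponentiation by squaring, this requires 5 multiplications. The key idea: if the exponent is even, square the half-power; if odd, multiply by the base once.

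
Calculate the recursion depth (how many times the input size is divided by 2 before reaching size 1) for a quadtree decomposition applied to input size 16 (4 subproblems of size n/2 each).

For divide and conquer with division factor 2:

Problem sizes at each level:
Level 0: 16
Level 1: 8
Level 2: 4
Level 3: 2
Level 4: 1

The root is level 0 and the size-1 base case is level 4 (the tree spans levels 0 through 4, i.e. 5 levels counting the root), so the depth is the number of divisions: log_2(16) = 4

The recursion tree depth is log_2(16) = 4. At each level, the problem size is divided by 2, so it takes 4 divisions to reduce to a base case of size 1. The algorithm makes 4 recursive calls at each level.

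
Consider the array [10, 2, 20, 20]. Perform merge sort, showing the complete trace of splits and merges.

Merge sort trace:

Split: [10, 2, 20, 20] -> [10, 2] and [20, 20]
  Split: [10, 2] -> [10] and [2]
  Merge: [10] + [2] -> [2, 10]
  Split: [20, 20] -> [20] and [20]
  Merge: [20] + [20] -> [20, 20]
Merge: [2, 10] + [20, 20] -> [2, 10, 20, 20]

Final sorted array: [2, 10, 20, 20]

The merge sort proceeds by recursively splitting the array and merging sorted halves.
After all merges, the sorted array is [2, 10, 20, 20].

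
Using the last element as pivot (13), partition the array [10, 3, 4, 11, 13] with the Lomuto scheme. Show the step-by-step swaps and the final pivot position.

Lomuto partition with pivot = 13:

Initial array: [10, 3, 4, 11, 13]

arr[0]=10 <= 13: swap with position 0, array becomes [10, 3, 4, 11, 13]
arr[1]=3 <= 13: swap with position 1, array becomes [10, 3, 4, 11, 13]
arr[2]=4 <= 13: swap with position 2, array becomes [10, 3, 4, 11, 13]
arr[3]=11 <= 13: swap with position 3, array becomes [10, 3, 4, 11, 13]

Place pivot at position 4: [10, 3, 4, 11, 13]
Pivot position: 4

After partitioning with pivot 13, the array becomes [10, 3, 4, 11, 13]. The pivot is placed at index 4. All elements to the left of the pivot are <= 13, and all elements to the right are > 13.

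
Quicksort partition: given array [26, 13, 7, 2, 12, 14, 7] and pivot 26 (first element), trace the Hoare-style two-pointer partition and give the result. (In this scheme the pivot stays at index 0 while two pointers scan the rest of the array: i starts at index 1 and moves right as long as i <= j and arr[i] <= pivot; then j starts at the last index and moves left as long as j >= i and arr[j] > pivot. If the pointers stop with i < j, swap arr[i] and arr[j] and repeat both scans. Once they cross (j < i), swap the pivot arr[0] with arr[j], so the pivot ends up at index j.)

Hoare-style two-pointer partition with pivot = 26:

Initial array: [26, 13, 7, 2, 12, 14, 7]

Pointers start at i = 1, j = 6.
i ends at 7, j ends at 6: the pointers have crossed (j < i), so scanning stops.

Swap pivot arr[0] with arr[6] to place pivot at position 6: [7, 13, 7, 2, 12, 14, 26]
Pivot position: 6

After partitioning with pivot 26, the array becomes [7, 13, 7, 2, 12, 14, 26]. The pivot is placed at index 6. All elements to the left of the pivot are <= 26, and all elements to the right are > 26.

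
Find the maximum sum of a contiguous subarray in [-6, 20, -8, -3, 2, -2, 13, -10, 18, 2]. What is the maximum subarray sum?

Using Kadane's algorithm on [-6, 20, -8, -3, 2, -2, 13, -10, 18, 2]:

Scanning through the array:
Position 1 (value 20): max_ending_here = 20, max_so_far = 20
Position 2 (value -8): max_ending_here = 12, max_so_far = 20
Position 3 (value -3): max_ending_here = 9, max_so_far = 20
Position 4 (value 2): max_ending_here = 11, max_so_far = 20
Position 5 (value -2): max_ending_here = 9, max_so_far = 20
Position 6 (value 13): max_ending_here = 22, max_so_far = 22
Position 7 (value -10): max_ending_here = 12, max_so_far = 22
Position 8 (value 18): max_ending_here = 30, max_so_far = 30
Position 9 (value 2): max_ending_here = 32, max_so_far = 32

Maximum subarray: [20, -8, -3, 2, -2, 13, -10, 18, 2]
Maximum sum: 32

The maximum subarray is [20, -8, -3, 2, -2, 13, -10, 18, 2] with sum 32. This subarray runs from index 1 to index 9.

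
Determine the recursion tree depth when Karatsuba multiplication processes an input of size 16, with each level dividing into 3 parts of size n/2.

For divide and conquer with division factor 2:

Problem sizes at each level:
Level 0: 16
Level 1: 8
Level 2: 4
Level 3: 2
Level 4: 1

The root is level 0 and the size-1 base case is level 4 (the tree spans levels 0 through 4, i.e. 5 levels counting the root), so the depth is the number of divisions: log_2(16) = 4

The recursion tree depth is log_2(16) = 4. At each level, the problem size is divided by 2, so it takes 4 divisions to reduce to a base case of size 1. The algorithm makes 3 recursive calls at each level.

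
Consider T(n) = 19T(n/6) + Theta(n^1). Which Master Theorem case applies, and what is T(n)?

Master Theorem for T(n) = 19T(n/6) + O(n^1):

a = 19, b = 6, c = 1
log_b(a) = log_6(19) = 1.6433

Case 1: c = 1 < log_6(19) = 1.6433
T(n) = O(n^(log_6 19))

For T(n) = 19T(n/6) + O(n^1): log_6(19) = 1.6433. This is Case 1 of the Master Theorem (c < log_b(a), work dominated by leaves), giving O(n^(log_6 19)).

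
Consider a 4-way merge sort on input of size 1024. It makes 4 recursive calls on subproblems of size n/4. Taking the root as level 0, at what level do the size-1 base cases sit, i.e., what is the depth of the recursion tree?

For divide and conquer with division factor 4:

Problem sizes at each level:
Level 0: 1024
Level 1: 256
Level 2: 64
Level 3: 16
Level 4: 4
Level 5: 1

The root is level 0 and the size-1 base case is level 5 (the tree spans levels 0 through 5, i.e. 6 levels counting the root), so the depth is the number of divisions: log_4(1024) = 5

The recursion tree depth is log_4(1024) = 5. At each level, the problem size is divided by 4, so it takes 5 divisions to reduce to a base case of size 1. The algorithm makes 4 recursive calls at each level.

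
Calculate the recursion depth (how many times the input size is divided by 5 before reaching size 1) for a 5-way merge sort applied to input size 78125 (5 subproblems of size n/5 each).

For divide and conquer with division factor 5:

Problem sizes at each level:
Level 0: 78125
Level 1: 15625
Level 2: 3125
Level 3: 625
Level 4: 125
Level 5: 25
Level 6: 5
Level 7: 1

The root is level 0 and the size-1 base case is level 7 (the tree spans levels 0 through 7, i.e. 8 levels counting the root), so the depth is the number of divisions: log_5(78125) = 7

The recursion tree depth is log_5(78125) = 7. At each level, the problem size is divided by 5, so it takes 7 divisions to reduce to a base case of size 1. The algorithm makes 5 recursive calls at each level.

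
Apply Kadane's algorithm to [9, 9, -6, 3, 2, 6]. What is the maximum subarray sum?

Using Kadane's algorithm on [9, 9, -6, 3, 2, 6]:

Scanning through the array:
Position 1 (value 9): max_ending_here = 18, max_so_far = 18
Position 2 (value -6): max_ending_here = 12, max_so_far = 18
Position 3 (value 3): max_ending_here = 15, max_so_far = 18
Position 4 (value 2): max_ending_here = 17, max_so_far = 18
Position 5 (value 6): max_ending_here = 23, max_so_far = 23

Maximum subarray: [9, 9, -6, 3, 2, 6]
Maximum sum: 23

The maximum subarray is [9, 9, -6, 3, 2, 6] with sum 23. This subarray runs from index 0 to index 5.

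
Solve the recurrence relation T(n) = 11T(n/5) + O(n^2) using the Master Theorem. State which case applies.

Master Theorem for T(n) = 11T(n/5) + O(n^2):

a = 11, b = 5, c = 2
log_b(a) = log_5(11) = 1.4899

Case 3: c = 2 > log_5(11) = 1.4899
T(n) = O(n^2) = O(n^2)

For T(n) = 11T(n/5) + O(n^2): log_5(11) = 1.4899. This is Case 3 of the Master Theorem (c > log_b(a), work dominated by root), giving O(n^2).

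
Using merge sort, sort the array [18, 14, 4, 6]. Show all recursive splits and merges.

Merge sort trace:

Split: [18, 14, 4, 6] -> [18, 14] and [4, 6]
  Split: [18, 14] -> [18] and [14]
  Merge: [18] + [14] -> [14, 18]
  Split: [4, 6] -> [4] and [6]
  Merge: [4] + [6] -> [4, 6]
Merge: [14, 18] + [4, 6] -> [4, 6, 14, 18]

Final sorted array: [4, 6, 14, 18]

The merge sort proceeds by recursively splitting the array and merging sorted halves.
After all merges, the sorted array is [4, 6, 14, 18].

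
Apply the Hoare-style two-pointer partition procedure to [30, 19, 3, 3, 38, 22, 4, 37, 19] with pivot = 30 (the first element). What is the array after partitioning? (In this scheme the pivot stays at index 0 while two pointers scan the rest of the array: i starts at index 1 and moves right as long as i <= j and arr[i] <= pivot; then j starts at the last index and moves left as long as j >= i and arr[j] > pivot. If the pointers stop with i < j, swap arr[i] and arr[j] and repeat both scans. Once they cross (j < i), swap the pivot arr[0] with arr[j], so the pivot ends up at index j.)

Hoare-style two-pointer partition with pivot = 30:

Initial array: [30, 19, 3, 3, 38, 22, 4, 37, 19]

Pointers start at i = 1, j = 8.
i stops at index 4 (arr[4]=38 > 30), j stops at index 8 (arr[8]=19 <= 30): swap arr[4] and arr[8], array becomes [30, 19, 3, 3, 19, 22, 4, 37, 38]
i ends at 7, j ends at 6: the pointers have crossed (j < i), so scanning stops.

Swap pivot arr[0] with arr[6] to place pivot at position 6: [4, 19, 3, 3, 19, 22, 30, 37, 38]
Pivot position: 6

After partitioning with pivot 30, the array becomes [4, 19, 3, 3, 19, 22, 30, 37, 38]. The pivot is placed at index 6. All elements to the left of the pivot are <= 30, and all elements to the right are > 30.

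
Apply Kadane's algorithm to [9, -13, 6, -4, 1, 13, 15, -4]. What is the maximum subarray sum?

Using Kadane's algorithm on [9, -13, 6, -4, 1, 13, 15, -4]:

Scanning through the array:
Position 1 (value -13): max_ending_here = -4, max_so_far = 9
Position 2 (value 6): max_ending_here = 6, max_so_far = 9
Position 3 (value -4): max_ending_here = 2, max_so_far = 9
Position 4 (value 1): max_ending_here = 3, max_so_far = 9
Position 5 (value 13): max_ending_here = 16, max_so_far = 16
Position 6 (value 15): max_ending_here = 31, max_so_far = 31
Position 7 (value -4): max_ending_here = 27, max_so_far = 31

Maximum subarray: [6, -4, 1, 13, 15]
Maximum sum: 31

The maximum subarray is [6, -4, 1, 13, 15] with sum 31. This subarray runs from index 2 to index 6.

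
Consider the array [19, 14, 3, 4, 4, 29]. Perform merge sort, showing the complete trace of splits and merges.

Merge sort trace:

Split: [19, 14, 3, 4, 4, 29] -> [19, 14, 3] and [4, 4, 29]
  Split: [19, 14, 3] -> [19] and [14, 3]
    Split: [14, 3] -> [14] and [3]
    Merge: [14] + [3] -> [3, 14]
  Merge: [19] + [3, 14] -> [3, 14, 19]
  Split: [4, 4, 29] -> [4] and [4, 29]
    Split: [4, 29] -> [4] and [29]
    Merge: [4] + [29] -> [4, 29]
  Merge: [4] + [4, 29] -> [4, 4, 29]
Merge: [3, 14, 19] + [4, 4, 29] -> [3, 4, 4, 14, 19, 29]

Final sorted array: [3, 4, 4, 14, 19, 29]

The merge sort proceeds by recursively splitting the array and merging sorted halves.
After all merges, the sorted array is [3, 4, 4, 14, 19, 29].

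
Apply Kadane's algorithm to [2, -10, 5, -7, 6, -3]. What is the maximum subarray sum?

Using Kadane's algorithm on [2, -10, 5, -7, 6, -3]:

Scanning through the array:
Position 1 (value -10): max_ending_here = -8, max_so_far = 2
Position 2 (value 5): max_ending_here = 5, max_so_far = 5
Position 3 (value -7): max_ending_here = -2, max_so_far = 5
Position 4 (value 6): max_ending_here = 6, max_so_far = 6
Position 5 (value -3): max_ending_here = 3, max_so_far = 6

Maximum subarray: [6]
Maximum sum: 6

The maximum subarray is [6] with sum 6. This subarray runs from index 4 to index 4.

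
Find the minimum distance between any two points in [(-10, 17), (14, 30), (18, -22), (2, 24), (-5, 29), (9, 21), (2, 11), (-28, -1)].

Computing all pairwise distances among 8 points:

d((-10, 17), (14, 30)) = 27.2947
d((-10, 17), (18, -22)) = 48.0104
d((-10, 17), (2, 24)) = 13.8924
d((-10, 17), (-5, 29)) = 13.0
d((-10, 17), (9, 21)) = 19.4165
d((-10, 17), (2, 11)) = 13.4164
d((-10, 17), (-28, -1)) = 25.4558
d((14, 30), (18, -22)) = 52.1536
d((14, 30), (2, 24)) = 13.4164
d((14, 30), (-5, 29)) = 19.0263
d((14, 30), (9, 21)) = 10.2956
d((14, 30), (2, 11)) = 22.4722
d((14, 30), (-28, -1)) = 52.2015
d((18, -22), (2, 24)) = 48.7032
d((18, -22), (-5, 29)) = 55.9464
d((18, -22), (9, 21)) = 43.9318
d((18, -22), (2, 11)) = 36.6742
d((18, -22), (-28, -1)) = 50.5668
d((2, 24), (-5, 29)) = 8.6023
d((2, 24), (9, 21)) = 7.6158 <-- minimum
d((2, 24), (2, 11)) = 13.0
d((2, 24), (-28, -1)) = 39.0512
d((-5, 29), (9, 21)) = 16.1245
d((-5, 29), (2, 11)) = 19.3132
d((-5, 29), (-28, -1)) = 37.8021
d((9, 21), (2, 11)) = 12.2066
d((9, 21), (-28, -1)) = 43.0465
d((2, 11), (-28, -1)) = 32.311

Closest pair: (2, 24) and (9, 21) with distance 7.6158

The closest pair is (2, 24) and (9, 21) with Euclidean distance 7.6158. For 8 points, brute-force pairwise comparison is shown above. For large n, the divide-and-conquer algorithm (sort by x, recurse on halves, check the dividing strip) achieves O(n log n).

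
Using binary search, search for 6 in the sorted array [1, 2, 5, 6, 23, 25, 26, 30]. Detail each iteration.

Binary search for 6 in [1, 2, 5, 6, 23, 25, 26, 30]:

lo=0, hi=7, mid=3, arr[mid]=6 -> Found target at index 3!

Binary search finds 6 at index 3 after 1 comparisons. The search repeatedly halves the search space by comparing with the middle element.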